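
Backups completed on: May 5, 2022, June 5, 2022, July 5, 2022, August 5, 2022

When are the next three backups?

Gaps: 31, 30, 31 days — not constant. Every event is on the 5th of the month.
Pattern: the 5th of each month.
September 2022: September 5, 2022.
Next: October 2022 → October 5, 2022.
November 2022: November 5, 2022.

September 5, 2022; October 5, 2022; November 5, 2022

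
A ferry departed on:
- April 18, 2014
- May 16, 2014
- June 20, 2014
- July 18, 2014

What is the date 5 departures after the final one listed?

All dates are Fridays, 28, 35, 28 days apart.
Specifically, the 3rd Friday of each month.
3rd Friday of August 2014: August 15, 2014.
September 2014 — 3rd Friday is September 19, 2014.
October 2014 — 3rd Friday is October 17, 2014.
3rd Friday of November 2014: November 21, 2014.
December 2014 — 3rd Friday is December 19, 2014.

December 19, 2014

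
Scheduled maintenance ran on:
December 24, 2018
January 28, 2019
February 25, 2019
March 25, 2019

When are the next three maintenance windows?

April 22, 2019; May 27, 2019; June 24, 2019

All dates are Mondays, 35, 28, 28 days apart.
Specifically, the 4th Monday of each month.
April 2019 — 4th Monday is April 22, 2019.
May 2019 — 4th Monday is May 27, 2019.
4th Monday of June 2019: June 24, 2019.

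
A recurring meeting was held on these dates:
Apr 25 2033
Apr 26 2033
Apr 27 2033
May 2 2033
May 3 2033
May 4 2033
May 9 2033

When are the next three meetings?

The gap pattern 1, 1, 5, 1, 1, 5 repeats every 3 events.
These are the Mondays, Tuesdays and Wednesdays of each week.
The following Tuesday is May 10 2033.
Next Wednesday: May 11 2033.
The following Monday is May 16 2033.

May 10 2033, May 11 2033, May 16 2033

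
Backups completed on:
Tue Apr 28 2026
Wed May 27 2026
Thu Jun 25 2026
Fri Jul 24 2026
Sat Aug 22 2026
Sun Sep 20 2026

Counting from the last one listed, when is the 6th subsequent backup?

Sat Mar 13 2027

The spacing is 29, 29, 29, 29, 29 days — always 29 days.
Sun Sep 20 2026 + 29 days = Mon Oct 19 2026.
Mon Oct 19 2026 + 29 days = Tue Nov 17 2026.
Tue Nov 17 2026 + 29 days = Wed Dec 16 2026.
Wed Dec 16 2026 + 29 days = Thu Jan 14 2027.
Thu Jan 14 2027 + 29 days = Fri Feb 12 2027.
Fri Feb 12 2027 + 29 days = Sat Mar 13 2027.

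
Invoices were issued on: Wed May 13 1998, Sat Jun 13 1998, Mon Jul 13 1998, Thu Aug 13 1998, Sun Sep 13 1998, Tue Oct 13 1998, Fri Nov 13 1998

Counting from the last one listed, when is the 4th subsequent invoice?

The day-of-month is always 13 (31, 30, 31, 31, 30, 31 days between events).
So this recurs on the 13th of each month.
December 1998: Sun Dec 13 1998.
Next: January 1999 → Wed Jan 13 1999.
February 1999: Sat Feb 13 1999.
Next: March 1999 → Sat Mar 13 1999.

Sat Mar 13 1999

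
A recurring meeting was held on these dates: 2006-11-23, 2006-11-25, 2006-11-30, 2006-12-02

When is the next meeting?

Every event lands on a Thursday or Saturday (gaps cycle 2, 5, 2).
So the schedule is: every Thursday and Saturday.
The following Thursday is 2006-12-07.

2006-12-07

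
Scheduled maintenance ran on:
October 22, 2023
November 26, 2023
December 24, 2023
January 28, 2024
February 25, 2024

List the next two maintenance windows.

March 24, 2024; April 28, 2024

All dates are Sundays, 35, 28, 35, 28 days apart.
Specifically, the 4th Sunday of each month.
March 2024 — 4th Sunday is March 24, 2024.
April 2024 — 4th Sunday is April 28, 2024.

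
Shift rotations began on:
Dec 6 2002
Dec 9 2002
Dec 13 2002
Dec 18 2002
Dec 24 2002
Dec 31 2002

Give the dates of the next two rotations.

Jan 8 2003, Jan 17 2003

The spacing grows by 1 each time: 3, 4, 5, 6, 7 days.
Next gap: 8 days. Dec 31 2002 + 8 days = Jan 8 2003.
Next gap: 9 days. Jan 8 2003 + 9 days = Jan 17 2003.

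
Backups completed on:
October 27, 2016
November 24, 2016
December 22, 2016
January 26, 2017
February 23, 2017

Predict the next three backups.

March 23, 2017; April 27, 2017; May 25, 2017

All dates are Thursdays, 28, 28, 35, 28 days apart.
Specifically, the 4th Thursday of each month.
March 2017 — 4th Thursday is March 23, 2017.
April 2017 — 4th Thursday is April 27, 2017.
May 2017 — 4th Thursday is May 25, 2017.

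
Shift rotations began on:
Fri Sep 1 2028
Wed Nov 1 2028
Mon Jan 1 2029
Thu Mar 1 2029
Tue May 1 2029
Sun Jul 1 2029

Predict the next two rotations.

Gaps: 61, 61, 59, 61, 61 days — not constant. Every event is on the 1st of the month.
Pattern: the 1st of every 2 months.
September 2029: Sat Sep 1 2029.
Next: November 2029 → Thu Nov 1 2029.

Sat Sep 1 2029, Thu Nov 1 2029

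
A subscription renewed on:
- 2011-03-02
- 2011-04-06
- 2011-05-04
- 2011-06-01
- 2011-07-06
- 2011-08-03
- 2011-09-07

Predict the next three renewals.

These are Wednesdays at 28- or 35-day spacing (35, 28, 28, 35, 28, 35).
The pattern: 1st Wednesday of the month.
October 2011 — 1st Wednesday is 2011-10-05.
1st Wednesday of November 2011: 2011-11-02.
1st Wednesday of December 2011: 2011-12-07.

2011-10-05, 2011-11-02, 2011-12-07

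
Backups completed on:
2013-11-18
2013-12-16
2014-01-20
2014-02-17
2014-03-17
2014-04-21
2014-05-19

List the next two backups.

All dates are Mondays, 28, 35, 28, 28, 35, 28 days apart.
Specifically, the 3rd Monday of each month.
June 2014 — 3rd Monday is 2014-06-16.
July 2014 — 3rd Monday is 2014-07-21.

2014-06-16, 2014-07-21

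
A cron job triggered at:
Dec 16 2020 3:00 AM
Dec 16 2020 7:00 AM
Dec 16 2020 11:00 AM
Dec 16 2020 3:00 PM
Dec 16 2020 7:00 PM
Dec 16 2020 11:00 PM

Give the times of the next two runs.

Dec 17 2020 3:00 AM, Dec 17 2020 7:00 AM

Gaps: 4, 4, 4, 4, 4 hours — each event is 4 hours after the previous one.
Dec 16 2020 11:00 PM + 4 h = Dec 17 2020 3:00 AM.
Dec 17 2020 3:00 AM + 4 h = Dec 17 2020 7:00 AM.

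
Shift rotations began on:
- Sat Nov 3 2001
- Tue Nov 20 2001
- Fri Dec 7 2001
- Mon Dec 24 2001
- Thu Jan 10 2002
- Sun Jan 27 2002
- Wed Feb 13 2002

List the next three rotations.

Sat Mar 2 2002, Tue Mar 19 2002, Fri Apr 5 2002

Gaps between consecutive events: 17, 17, 17, 17, 17, 17 days — a constant 17-day interval.
Wed Feb 13 2002 + 17 days = Sat Mar 2 2002.
Sat Mar 2 2002 + 17 days = Tue Mar 19 2002.
Tue Mar 19 2002 + 17 days = Fri Apr 5 2002.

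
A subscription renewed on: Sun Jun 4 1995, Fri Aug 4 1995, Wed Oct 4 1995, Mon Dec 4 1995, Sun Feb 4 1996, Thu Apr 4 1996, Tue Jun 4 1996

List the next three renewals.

The day-of-month is always 4 (61, 61, 61, 62, 60, 61 days between events).
So this recurs on the 4th of every 2 months.
Next: August 1996 → Sun Aug 4 1996.
Next: October 1996 → Fri Oct 4 1996.
December 1996: Wed Dec 4 1996.

Sun Aug 4 1996, Fri Oct 4 1996, Wed Dec 4 1996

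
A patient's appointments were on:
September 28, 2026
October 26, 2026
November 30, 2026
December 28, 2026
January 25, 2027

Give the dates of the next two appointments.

These are Mondays with 28, 35, 28, 28-day gaps.
Each is the final Monday of its month — November 30, 2026 is past the 28th, so '4th Monday' doesn't fit.
February 2027 ends with Monday February 22, 2027.
Last Monday of March 2027: March 29, 2027.

February 22, 2027; March 29, 2027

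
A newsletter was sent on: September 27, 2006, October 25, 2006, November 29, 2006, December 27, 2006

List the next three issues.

All Wednesdays; the gaps (28, 35, 28) vary with month length.
This is the last Wednesday of each month.
Last Wednesday of January 2007: January 31, 2007.
February 2007 ends with Wednesday February 28, 2007.
March 2007 ends with Wednesday March 28, 2007.

January 31, 2007; February 28, 2007; March 28, 2007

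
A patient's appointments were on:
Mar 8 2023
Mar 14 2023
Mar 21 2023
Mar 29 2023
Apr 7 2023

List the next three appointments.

Apr 17 2023, Apr 28 2023, May 10 2023

Intervals are 6, 7, 8, 9 days — an arithmetic progression with common difference 1.
Next gap: 10 days. Apr 7 2023 + 10 days = Apr 17 2023.
Next gap: 11 days. Apr 17 2023 + 11 days = Apr 28 2023.
Next gap: 12 days. Apr 28 2023 + 12 days = May 10 2023.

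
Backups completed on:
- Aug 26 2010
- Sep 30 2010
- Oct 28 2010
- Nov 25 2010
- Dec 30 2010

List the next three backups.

Jan 27 2011, Feb 24 2011, Mar 31 2011

All Thursdays; the gaps (35, 28, 28, 35) vary with month length.
This is the last Thursday of each month.
Last Thursday of January 2011: Jan 27 2011.
February 2011 ends with Thursday Feb 24 2011.
March 2011 ends with Thursday Mar 31 2011.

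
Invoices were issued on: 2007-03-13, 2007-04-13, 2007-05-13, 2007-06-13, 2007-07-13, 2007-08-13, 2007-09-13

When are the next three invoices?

Each date is the 13th; the gaps (31, 30, 31, 30, 31, 31) track the month lengths.
The rule is the 13th of each month.
Next: October 2007 → 2007-10-13.
November 2007: 2007-11-13.
December 2007: 2007-12-13.

2007-10-13, 2007-11-13, 2007-12-13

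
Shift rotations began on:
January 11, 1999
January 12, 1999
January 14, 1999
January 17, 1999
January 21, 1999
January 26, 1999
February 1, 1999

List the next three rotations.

February 8, 1999; February 16, 1999; February 25, 1999

Intervals are 1, 2, 3, 4, 5, 6 days — an arithmetic progression with common difference 1.
Next gap: 7 days. February 1, 1999 + 7 days = February 8, 1999.
Next gap: 8 days. February 8, 1999 + 8 days = February 16, 1999.
Next gap: 9 days. February 16, 1999 + 9 days = February 25, 1999.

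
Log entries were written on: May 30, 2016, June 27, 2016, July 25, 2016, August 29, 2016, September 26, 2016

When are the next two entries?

October 31, 2016; November 28, 2016

These are Mondays with 28, 28, 35, 28-day gaps.
Each is the final Monday of its month — May 30, 2016 is past the 28th, so '4th Monday' doesn't fit.
October 2016 ends with Monday October 31, 2016.
Last Monday of November 2016: November 28, 2016.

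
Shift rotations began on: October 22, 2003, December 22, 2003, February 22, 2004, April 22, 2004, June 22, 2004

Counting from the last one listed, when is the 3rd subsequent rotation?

Each date is the 22nd; the gaps (61, 62, 60, 61) track the month lengths.
The rule is the 22nd of every 2 months.
Next: August 2004 → August 22, 2004.
Next: October 2004 → October 22, 2004.
Next: December 2004 → December 22, 2004.

December 22, 2004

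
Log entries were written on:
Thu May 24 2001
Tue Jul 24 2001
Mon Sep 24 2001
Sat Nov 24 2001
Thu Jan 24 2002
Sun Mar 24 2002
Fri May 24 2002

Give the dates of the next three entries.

The day-of-month is always 24 (61, 62, 61, 61, 59, 61 days between events).
So this recurs on the 24th of every 2 months.
Next: July 2002 → Wed Jul 24 2002.
Next: September 2002 → Tue Sep 24 2002.
Next: November 2002 → Sun Nov 24 2002.

Wed Jul 24 2002, Tue Sep 24 2002, Sun Nov 24 2002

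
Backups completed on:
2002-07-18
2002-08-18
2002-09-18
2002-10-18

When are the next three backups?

Gaps: 31, 31, 30 days — not constant. Every event is on the 18th of the month.
Pattern: the 18th of each month.
Next: November 2002 → 2002-11-18.
Next: December 2002 → 2002-12-18.
Next: January 2003 → 2003-01-18.

2002-11-18, 2002-12-18, 2003-01-18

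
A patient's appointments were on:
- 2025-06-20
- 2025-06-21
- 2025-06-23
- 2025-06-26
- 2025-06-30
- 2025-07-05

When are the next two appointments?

2025-07-11, 2025-07-18

Intervals are 1, 2, 3, 4, 5 days — an arithmetic progression with common difference 1.
Next gap: 6 days. 2025-07-05 + 6 days = 2025-07-11.
Next gap: 7 days. 2025-07-11 + 7 days = 2025-07-18.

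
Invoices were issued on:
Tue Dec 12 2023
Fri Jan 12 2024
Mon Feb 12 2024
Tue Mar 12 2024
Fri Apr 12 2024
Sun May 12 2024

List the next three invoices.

The day-of-month is always 12 (31, 31, 29, 31, 30 days between events).
So this recurs on the 12th of each month.
June 2024: Wed Jun 12 2024.
July 2024: Fri Jul 12 2024.
August 2024: Mon Aug 12 2024.

Wed Jun 12 2024, Fri Jul 12 2024, Mon Aug 12 2024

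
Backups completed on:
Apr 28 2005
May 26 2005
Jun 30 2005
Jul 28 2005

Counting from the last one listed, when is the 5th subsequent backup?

All Thursdays; the gaps (28, 35, 28) vary with month length.
This is the last Thursday of each month.
Last Thursday of August 2005: Aug 25 2005.
Last Thursday of September 2005: Sep 29 2005.
Last Thursday of October 2005: Oct 27 2005.
November 2005 ends with Thursday Nov 24 2005.
December 2005 ends with Thursday Dec 29 2005.

Dec 29 2005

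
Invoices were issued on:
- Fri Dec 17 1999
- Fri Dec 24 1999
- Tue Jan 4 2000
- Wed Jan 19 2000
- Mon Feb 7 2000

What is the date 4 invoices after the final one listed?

Intervals are 7, 11, 15, 19 days — an arithmetic progression with common difference 4.
Next gap: 23 days. Mon Feb 7 2000 + 23 days = Wed Mar 1 2000.
Next gap: 27 days. Wed Mar 1 2000 + 27 days = Tue Mar 28 2000.
Next gap: 31 days. Tue Mar 28 2000 + 31 days = Fri Apr 28 2000.
Next gap: 35 days. Fri Apr 28 2000 + 35 days = Fri Jun 2 2000.

Fri Jun 2 2000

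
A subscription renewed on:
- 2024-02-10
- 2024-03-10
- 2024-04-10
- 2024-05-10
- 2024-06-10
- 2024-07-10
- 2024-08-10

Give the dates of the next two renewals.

Each date is the 10th; the gaps (29, 31, 30, 31, 30, 31) track the month lengths.
The rule is the 10th of each month.
Next: September 2024 → 2024-09-10.
October 2024: 2024-10-10.

2024-09-10, 2024-10-10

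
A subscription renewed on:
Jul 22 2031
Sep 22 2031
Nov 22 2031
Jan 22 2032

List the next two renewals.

Mar 22 2032, May 22 2032

Gaps: 62, 61, 61 days — not constant. Every event is on the 22nd of the month.
Pattern: the 22nd of every 2 months.
March 2032: Mar 22 2032.
May 2032: May 22 2032.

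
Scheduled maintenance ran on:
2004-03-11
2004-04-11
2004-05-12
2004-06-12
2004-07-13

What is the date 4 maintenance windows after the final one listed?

2004-11-14

The spacing is 31, 31, 31, 31 days — always 31 days.
2004-07-13 + 31 days = 2004-08-13.
2004-08-13 + 31 days = 2004-09-13.
2004-09-13 + 31 days = 2004-10-14.
2004-10-14 + 31 days = 2004-11-14.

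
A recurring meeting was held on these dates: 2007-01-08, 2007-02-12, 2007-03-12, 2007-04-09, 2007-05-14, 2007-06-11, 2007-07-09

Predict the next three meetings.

2007-08-13, 2007-09-10, 2007-10-08

Gaps: 35, 28, 28, 35, 28, 28 days — a mix of 28 and 35. Every date is a Monday.
Each is the 2nd Monday of its month.
2nd Monday of August 2007: 2007-08-13.
2nd Monday of September 2007: 2007-09-10.
October 2007 — 2nd Monday is 2007-10-08.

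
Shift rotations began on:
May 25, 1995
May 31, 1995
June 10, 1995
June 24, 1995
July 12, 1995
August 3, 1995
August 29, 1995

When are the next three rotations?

September 28, 1995; November 1, 1995; December 9, 1995

The spacing grows by 4 each time: 6, 10, 14, 18, 22, 26 days.
Next gap: 30 days. August 29, 1995 + 30 days = September 28, 1995.
Next gap: 34 days. September 28, 1995 + 34 days = November 1, 1995.
Next gap: 38 days. November 1, 1995 + 38 days = December 9, 1995.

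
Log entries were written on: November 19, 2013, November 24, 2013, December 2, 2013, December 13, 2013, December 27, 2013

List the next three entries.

Intervals are 5, 8, 11, 14 days — an arithmetic progression with common difference 3.
Next gap: 17 days. December 27, 2013 + 17 days = January 13, 2014.
Next gap: 20 days. January 13, 2014 + 20 days = February 2, 2014.
Next gap: 23 days. February 2, 2014 + 23 days = February 25, 2014.

January 13, 2014; February 2, 2014; February 25, 2014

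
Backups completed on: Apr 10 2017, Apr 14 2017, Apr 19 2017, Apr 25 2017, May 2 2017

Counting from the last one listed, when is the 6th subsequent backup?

Jul 4 2017

Intervals are 4, 5, 6, 7 days — an arithmetic progression with common difference 1.
Next gap: 8 days. May 2 2017 + 8 days = May 10 2017.
Next gap: 9 days. May 10 2017 + 9 days = May 19 2017.
Next gap: 10 days. May 19 2017 + 10 days = May 29 2017.
Next gap: 11 days. May 29 2017 + 11 days = Jun 9 2017.
Next gap: 12 days. Jun 9 2017 + 12 days = Jun 21 2017.
Next gap: 13 days. Jun 21 2017 + 13 days = Jul 4 2017.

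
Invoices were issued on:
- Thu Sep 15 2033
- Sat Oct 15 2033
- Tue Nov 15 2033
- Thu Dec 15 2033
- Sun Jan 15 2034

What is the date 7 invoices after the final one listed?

Tue Aug 15 2034

Each date is the 15th; the gaps (30, 31, 30, 31) track the month lengths.
The rule is the 15th of each month.
February 2034: Wed Feb 15 2034.
Next: March 2034 → Wed Mar 15 2034.
April 2034: Sat Apr 15 2034.
Next: May 2034 → Mon May 15 2034.
June 2034: Thu Jun 15 2034.
Next: July 2034 → Sat Jul 15 2034.
Next: August 2034 → Tue Aug 15 2034.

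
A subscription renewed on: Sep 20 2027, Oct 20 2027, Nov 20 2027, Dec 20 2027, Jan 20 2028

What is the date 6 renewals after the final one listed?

Jul 20 2028

The day-of-month is always 20 (30, 31, 30, 31 days between events).
So this recurs on the 20th of each month.
Next: February 2028 → Feb 20 2028.
March 2028: Mar 20 2028.
Next: April 2028 → Apr 20 2028.
Next: May 2028 → May 20 2028.
Next: June 2028 → Jun 20 2028.
July 2028: Jul 20 2028.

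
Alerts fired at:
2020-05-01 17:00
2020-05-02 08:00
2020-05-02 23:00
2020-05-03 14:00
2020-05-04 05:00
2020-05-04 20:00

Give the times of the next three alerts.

Spacing: 15, 15, 15, 15, 15 h — constant 15 h.
2020-05-04 20:00 + 15 h = 2020-05-05 11:00.
2020-05-05 11:00 + 15 h = 2020-05-06 02:00.
2020-05-06 02:00 + 15 h = 2020-05-06 17:00.

2020-05-05 11:00, 2020-05-06 02:00, 2020-05-06 17:00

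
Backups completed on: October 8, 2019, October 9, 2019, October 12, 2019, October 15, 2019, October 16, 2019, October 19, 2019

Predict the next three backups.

October 22, 2019; October 23, 2019; October 26, 2019

Gaps: 1, 3, 3, 1, 3 days — not constant, but cyclic with period 3.
The events fall on every Tuesday, Wednesday and Saturday.
The following Tuesday is October 22, 2019.
Next Wednesday: October 23, 2019.
Next Saturday: October 26, 2019.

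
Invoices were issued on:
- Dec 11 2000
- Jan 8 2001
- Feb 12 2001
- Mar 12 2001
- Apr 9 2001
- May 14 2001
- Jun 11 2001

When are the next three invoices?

These are Mondays at 28- or 35-day spacing (28, 35, 28, 28, 35, 28).
The pattern: 2nd Monday of the month.
2nd Monday of July 2001: Jul 9 2001.
2nd Monday of August 2001: Aug 13 2001.
September 2001 — 2nd Monday is Sep 10 2001.

Jul 9 2001, Aug 13 2001, Sep 10 2001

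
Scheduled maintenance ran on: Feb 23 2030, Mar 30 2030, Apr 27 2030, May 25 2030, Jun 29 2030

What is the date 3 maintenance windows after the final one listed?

All Saturdays; the gaps (35, 28, 28, 35) vary with month length.
This is the last Saturday of each month.
July 2030 ends with Saturday Jul 27 2030.
August 2030 ends with Saturday Aug 31 2030.
Last Saturday of September 2030: Sep 28 2030.

Sep 28 2030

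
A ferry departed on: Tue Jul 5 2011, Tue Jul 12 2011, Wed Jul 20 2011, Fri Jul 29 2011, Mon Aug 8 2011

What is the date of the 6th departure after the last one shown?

Fri Oct 28 2011

Intervals are 7, 8, 9, 10 days — an arithmetic progression with common difference 1.
Next gap: 11 days. Mon Aug 8 2011 + 11 days = Fri Aug 19 2011.
Next gap: 12 days. Fri Aug 19 2011 + 12 days = Wed Aug 31 2011.
Next gap: 13 days. Wed Aug 31 2011 + 13 days = Tue Sep 13 2011.
Next gap: 14 days. Tue Sep 13 2011 + 14 days = Tue Sep 27 2011.
Next gap: 15 days. Tue Sep 27 2011 + 15 days = Wed Oct 12 2011.
Next gap: 16 days. Wed Oct 12 2011 + 16 days = Fri Oct 28 2011.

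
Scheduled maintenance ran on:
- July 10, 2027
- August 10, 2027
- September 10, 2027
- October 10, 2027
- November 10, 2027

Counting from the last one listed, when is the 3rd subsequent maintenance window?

Gaps: 31, 31, 30, 31 days — not constant. Every event is on the 10th of the month.
Pattern: the 10th of each month.
Next: December 2027 → December 10, 2027.
Next: January 2028 → January 10, 2028.
Next: February 2028 → February 10, 2028.

February 10, 2028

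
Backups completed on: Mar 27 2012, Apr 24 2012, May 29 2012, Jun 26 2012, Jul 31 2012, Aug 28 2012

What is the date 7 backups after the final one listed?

Mar 26 2013

These are Tuesdays with 28, 35, 28, 35, 28-day gaps.
Each is the final Tuesday of its month — May 29 2012 is past the 28th, so '4th Tuesday' doesn't fit.
September 2012 ends with Tuesday Sep 25 2012.
October 2012 ends with Tuesday Oct 30 2012.
Last Tuesday of November 2012: Nov 27 2012.
Last Tuesday of December 2012: Dec 25 2012.
January 2013 ends with Tuesday Jan 29 2013.
February 2013 ends with Tuesday Feb 26 2013.
March 2013 ends with Tuesday Mar 26 2013.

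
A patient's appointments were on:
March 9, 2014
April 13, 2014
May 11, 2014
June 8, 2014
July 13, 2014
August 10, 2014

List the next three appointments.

Gaps: 35, 28, 28, 35, 28 days — a mix of 28 and 35. Every date is a Sunday.
Each is the 2nd Sunday of its month.
2nd Sunday of September 2014: September 14, 2014.
October 2014 — 2nd Sunday is October 12, 2014.
2nd Sunday of November 2014: November 9, 2014.

September 14, 2014; October 12, 2014; November 9, 2014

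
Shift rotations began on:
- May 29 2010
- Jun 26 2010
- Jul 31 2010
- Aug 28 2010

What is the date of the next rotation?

Sep 25 2010

All Saturdays; the gaps (28, 35, 28) vary with month length.
This is the last Saturday of each month.
September 2010 ends with Saturday Sep 25 2010.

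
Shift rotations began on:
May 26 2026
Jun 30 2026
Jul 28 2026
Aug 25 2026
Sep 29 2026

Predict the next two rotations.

All Tuesdays; the gaps (35, 28, 28, 35) vary with month length.
This is the last Tuesday of each month.
October 2026 ends with Tuesday Oct 27 2026.
November 2026 ends with Tuesday Nov 24 2026.

Oct 27 2026, Nov 24 2026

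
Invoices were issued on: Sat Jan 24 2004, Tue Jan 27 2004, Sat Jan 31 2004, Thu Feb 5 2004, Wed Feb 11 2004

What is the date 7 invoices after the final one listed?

Wed Apr 21 2004

Gaps: 3, 4, 5, 6 days — each gap is 1 larger than the previous one.
Next gap: 7 days. Wed Feb 11 2004 + 7 days = Wed Feb 18 2004.
Next gap: 8 days. Wed Feb 18 2004 + 8 days = Thu Feb 26 2004.
Next gap: 9 days. Thu Feb 26 2004 + 9 days = Sat Mar 6 2004.
Next gap: 10 days. Sat Mar 6 2004 + 10 days = Tue Mar 16 2004.
Next gap: 11 days. Tue Mar 16 2004 + 11 days = Sat Mar 27 2004.
Next gap: 12 days. Sat Mar 27 2004 + 12 days = Thu Apr 8 2004.
Next gap: 13 days. Thu Apr 8 2004 + 13 days = Wed Apr 21 2004.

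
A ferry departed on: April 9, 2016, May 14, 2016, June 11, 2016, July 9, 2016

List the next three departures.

August 13, 2016; September 10, 2016; October 8, 2016

These are Saturdays at 28- or 35-day spacing (35, 28, 28).
The pattern: 2nd Saturday of the month.
2nd Saturday of August 2016: August 13, 2016.
2nd Saturday of September 2016: September 10, 2016.
2nd Saturday of October 2016: October 8, 2016.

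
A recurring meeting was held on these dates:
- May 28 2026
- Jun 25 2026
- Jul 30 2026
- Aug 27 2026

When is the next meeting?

All Thursdays; the gaps (28, 35, 28) vary with month length.
This is the last Thursday of each month.
Last Thursday of September 2026: Sep 24 2026.

Sep 24 2026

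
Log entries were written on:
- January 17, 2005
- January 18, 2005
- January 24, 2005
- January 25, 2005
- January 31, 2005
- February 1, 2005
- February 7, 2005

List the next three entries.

February 8, 2005; February 14, 2005; February 15, 2005

The gap pattern 1, 6, 1, 6, 1, 6 repeats every 2 events.
These are the Mondays and Tuesdays of each week.
The following Tuesday is February 8, 2005.
The following Monday is February 14, 2005.
The following Tuesday is February 15, 2005.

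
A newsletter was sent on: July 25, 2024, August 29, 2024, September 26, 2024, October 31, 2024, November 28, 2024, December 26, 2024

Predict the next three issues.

January 30, 2025; February 27, 2025; March 27, 2025

All Thursdays; the gaps (35, 28, 35, 28, 28) vary with month length.
This is the last Thursday of each month.
Last Thursday of January 2025: January 30, 2025.
Last Thursday of February 2025: February 27, 2025.
March 2025 ends with Thursday March 27, 2025.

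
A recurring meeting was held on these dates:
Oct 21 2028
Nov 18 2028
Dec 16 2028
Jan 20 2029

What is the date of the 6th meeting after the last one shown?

These are Saturdays at 28- or 35-day spacing (28, 28, 35).
The pattern: 3rd Saturday of the month.
February 2029 — 3rd Saturday is Feb 17 2029.
March 2029 — 3rd Saturday is Mar 17 2029.
3rd Saturday of April 2029: Apr 21 2029.
May 2029 — 3rd Saturday is May 19 2029.
June 2029 — 3rd Saturday is Jun 16 2029.
3rd Saturday of July 2029: Jul 21 2029.

Jul 21 2029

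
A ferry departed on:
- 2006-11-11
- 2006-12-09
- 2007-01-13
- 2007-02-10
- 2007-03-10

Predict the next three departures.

2007-04-14, 2007-05-12, 2007-06-09

All dates are Saturdays, 28, 35, 28, 28 days apart.
Specifically, the 2nd Saturday of each month.
April 2007 — 2nd Saturday is 2007-04-14.
May 2007 — 2nd Saturday is 2007-05-12.
June 2007 — 2nd Saturday is 2007-06-09.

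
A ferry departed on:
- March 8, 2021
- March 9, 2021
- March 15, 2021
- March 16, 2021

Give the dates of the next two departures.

March 22, 2021; March 23, 2021

The gap pattern 1, 6, 1 repeats every 2 events.
These are the Mondays and Tuesdays of each week.
Next Monday: March 22, 2021.
The following Tuesday is March 23, 2021.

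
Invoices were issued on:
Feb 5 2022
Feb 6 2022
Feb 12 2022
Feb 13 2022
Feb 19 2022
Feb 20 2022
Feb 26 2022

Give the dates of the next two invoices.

Feb 27 2022, Mar 5 2022

Gaps: 1, 6, 1, 6, 1, 6 days — not constant, but cyclic with period 2.
The events fall on every Saturday and Sunday.
Next Sunday: Feb 27 2022.
Next Saturday: Mar 5 2022.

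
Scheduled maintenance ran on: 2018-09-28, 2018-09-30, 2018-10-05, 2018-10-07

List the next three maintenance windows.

2018-10-12, 2018-10-14, 2018-10-19

Every event lands on a Friday or Sunday (gaps cycle 2, 5, 2).
So the schedule is: every Friday and Sunday.
Next Friday: 2018-10-12.
The following Sunday is 2018-10-14.
Next Friday: 2018-10-19.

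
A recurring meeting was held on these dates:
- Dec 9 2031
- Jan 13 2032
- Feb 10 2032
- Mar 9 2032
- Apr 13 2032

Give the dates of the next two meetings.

All dates are Tuesdays, 35, 28, 28, 35 days apart.
Specifically, the 2nd Tuesday of each month.
2nd Tuesday of May 2032: May 11 2032.
2nd Tuesday of June 2032: Jun 8 2032.

May 11 2032, Jun 8 2032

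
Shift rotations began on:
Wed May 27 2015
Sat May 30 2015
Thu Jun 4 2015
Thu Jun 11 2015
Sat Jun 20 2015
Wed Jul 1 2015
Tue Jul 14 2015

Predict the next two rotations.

The spacing grows by 2 each time: 3, 5, 7, 9, 11, 13 days.
Next gap: 15 days. Tue Jul 14 2015 + 15 days = Wed Jul 29 2015.
Next gap: 17 days. Wed Jul 29 2015 + 17 days = Sat Aug 15 2015.

Wed Jul 29 2015, Sat Aug 15 2015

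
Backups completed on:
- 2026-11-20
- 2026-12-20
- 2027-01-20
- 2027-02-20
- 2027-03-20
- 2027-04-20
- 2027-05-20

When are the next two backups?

2027-06-20, 2027-07-20

Each date is the 20th; the gaps (30, 31, 31, 28, 31, 30) track the month lengths.
The rule is the 20th of each month.
June 2027: 2027-06-20.
July 2027: 2027-07-20.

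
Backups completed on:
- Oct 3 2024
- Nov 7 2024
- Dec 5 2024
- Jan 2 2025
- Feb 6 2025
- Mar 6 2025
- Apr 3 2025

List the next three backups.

May 1 2025, Jun 5 2025, Jul 3 2025

Gaps: 35, 28, 28, 35, 28, 28 days — a mix of 28 and 35. Every date is a Thursday.
Each is the 1st Thursday of its month.
May 2025 — 1st Thursday is May 1 2025.
June 2025 — 1st Thursday is Jun 5 2025.
1st Thursday of July 2025: Jul 3 2025.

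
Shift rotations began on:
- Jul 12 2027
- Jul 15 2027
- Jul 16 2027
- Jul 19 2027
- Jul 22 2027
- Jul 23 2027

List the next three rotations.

Jul 26 2027, Jul 29 2027, Jul 30 2027

Every event lands on a Monday or Thursday or Friday (gaps cycle 3, 1, 3, 3, 1).
So the schedule is: every Monday, Thursday and Friday.
Next Monday: Jul 26 2027.
Next Thursday: Jul 29 2027.
The following Friday is Jul 30 2027.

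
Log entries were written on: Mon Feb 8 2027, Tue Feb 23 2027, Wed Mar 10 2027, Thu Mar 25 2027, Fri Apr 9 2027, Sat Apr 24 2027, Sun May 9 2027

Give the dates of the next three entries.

Mon May 24 2027, Tue Jun 8 2027, Wed Jun 23 2027

Every event comes 15 days after the last (15, 15, 15, 15, 15, 15).
Sun May 9 2027 + 15 days = Mon May 24 2027.
Mon May 24 2027 + 15 days = Tue Jun 8 2027.
Tue Jun 8 2027 + 15 days = Wed Jun 23 2027.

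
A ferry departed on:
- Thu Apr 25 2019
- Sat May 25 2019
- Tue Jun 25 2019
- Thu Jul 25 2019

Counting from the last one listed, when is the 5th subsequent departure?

The day-of-month is always 25 (30, 31, 30 days between events).
So this recurs on the 25th of each month.
Next: August 2019 → Sun Aug 25 2019.
Next: September 2019 → Wed Sep 25 2019.
October 2019: Fri Oct 25 2019.
Next: November 2019 → Mon Nov 25 2019.
Next: December 2019 → Wed Dec 25 2019.

Wed Dec 25 2019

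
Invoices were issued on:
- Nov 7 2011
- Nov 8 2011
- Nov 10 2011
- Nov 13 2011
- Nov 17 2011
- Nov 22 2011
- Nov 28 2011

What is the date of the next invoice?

Dec 5 2011

Gaps: 1, 2, 3, 4, 5, 6 days — each gap is 1 larger than the previous one.
Next gap: 7 days. Nov 28 2011 + 7 days = Dec 5 2011.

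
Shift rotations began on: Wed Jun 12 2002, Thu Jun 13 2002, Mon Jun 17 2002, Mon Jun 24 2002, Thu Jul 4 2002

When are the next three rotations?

Wed Jul 17 2002, Fri Aug 2 2002, Wed Aug 21 2002

The spacing grows by 3 each time: 1, 4, 7, 10 days.
Next gap: 13 days. Thu Jul 4 2002 + 13 days = Wed Jul 17 2002.
Next gap: 16 days. Wed Jul 17 2002 + 16 days = Fri Aug 2 2002.
Next gap: 19 days. Fri Aug 2 2002 + 19 days = Wed Aug 21 2002.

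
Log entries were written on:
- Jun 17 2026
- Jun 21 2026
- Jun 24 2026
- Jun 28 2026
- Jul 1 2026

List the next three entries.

Jul 5 2026, Jul 8 2026, Jul 12 2026

The gap pattern 4, 3, 4, 3 repeats every 2 events.
These are the Wednesdays and Sundays of each week.
Next Sunday: Jul 5 2026.
Next Wednesday: Jul 8 2026.
Next Sunday: Jul 12 2026.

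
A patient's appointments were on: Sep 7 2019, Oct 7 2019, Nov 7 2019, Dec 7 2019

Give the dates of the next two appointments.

Gaps: 30, 31, 30 days — not constant. Every event is on the 7th of the month.
Pattern: the 7th of each month.
Next: January 2020 → Jan 7 2020.
February 2020: Feb 7 2020.

Jan 7 2020, Feb 7 2020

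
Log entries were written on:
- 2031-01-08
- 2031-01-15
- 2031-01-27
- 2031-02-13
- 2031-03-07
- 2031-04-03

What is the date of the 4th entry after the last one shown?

Gaps: 7, 12, 17, 22, 27 days — each gap is 5 larger than the previous one.
Next gap: 32 days. 2031-04-03 + 32 days = 2031-05-05.
Next gap: 37 days. 2031-05-05 + 37 days = 2031-06-11.
Next gap: 42 days. 2031-06-11 + 42 days = 2031-07-23.
Next gap: 47 days. 2031-07-23 + 47 days = 2031-09-08.

2031-09-08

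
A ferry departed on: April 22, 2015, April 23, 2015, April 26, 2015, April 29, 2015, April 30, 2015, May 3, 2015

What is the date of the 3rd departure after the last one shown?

Gaps: 1, 3, 3, 1, 3 days — not constant, but cyclic with period 3.
The events fall on every Wednesday, Thursday and Sunday.
Next Wednesday: May 6, 2015.
The following Thursday is May 7, 2015.
The following Sunday is May 10, 2015.

May 10, 2015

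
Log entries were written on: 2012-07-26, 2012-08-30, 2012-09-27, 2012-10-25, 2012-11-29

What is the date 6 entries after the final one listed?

All Thursdays; the gaps (35, 28, 28, 35) vary with month length.
This is the last Thursday of each month.
December 2012 ends with Thursday 2012-12-27.
Last Thursday of January 2013: 2013-01-31.
February 2013 ends with Thursday 2013-02-28.
Last Thursday of March 2013: 2013-03-28.
April 2013 ends with Thursday 2013-04-25.
Last Thursday of May 2013: 2013-05-30.

2013-05-30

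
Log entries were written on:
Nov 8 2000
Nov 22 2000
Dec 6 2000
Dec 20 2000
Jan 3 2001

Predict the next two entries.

Gaps between consecutive events: 14, 14, 14, 14 days — a constant 14-day interval.
Jan 3 2001 + 14 days = Jan 17 2001.
Jan 17 2001 + 14 days = Jan 31 2001.

Jan 17 2001, Jan 31 2001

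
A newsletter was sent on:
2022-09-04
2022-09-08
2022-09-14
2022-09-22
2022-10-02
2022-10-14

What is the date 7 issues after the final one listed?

Gaps: 4, 6, 8, 10, 12 days — each gap is 2 larger than the previous one.
Next gap: 14 days. 2022-10-14 + 14 days = 2022-10-28.
Next gap: 16 days. 2022-10-28 + 16 days = 2022-11-13.
Next gap: 18 days. 2022-11-13 + 18 days = 2022-12-01.
Next gap: 20 days. 2022-12-01 + 20 days = 2022-12-21.
Next gap: 22 days. 2022-12-21 + 22 days = 2023-01-12.
Next gap: 24 days. 2023-01-12 + 24 days = 2023-02-05.
Next gap: 26 days. 2023-02-05 + 26 days = 2023-03-03.

2023-03-03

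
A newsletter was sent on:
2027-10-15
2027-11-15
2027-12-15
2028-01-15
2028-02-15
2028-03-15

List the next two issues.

2028-04-15, 2028-05-15

The day-of-month is always 15 (31, 30, 31, 31, 29 days between events).
So this recurs on the 15th of each month.
Next: April 2028 → 2028-04-15.
May 2028: 2028-05-15.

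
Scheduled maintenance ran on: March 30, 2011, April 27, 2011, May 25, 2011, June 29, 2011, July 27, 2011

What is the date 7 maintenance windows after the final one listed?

February 29, 2012

These are Wednesdays with 28, 28, 35, 28-day gaps.
Each is the final Wednesday of its month — March 30, 2011 is past the 28th, so '4th Wednesday' doesn't fit.
August 2011 ends with Wednesday August 31, 2011.
Last Wednesday of September 2011: September 28, 2011.
Last Wednesday of October 2011: October 26, 2011.
Last Wednesday of November 2011: November 30, 2011.
December 2011 ends with Wednesday December 28, 2011.
January 2012 ends with Wednesday January 25, 2012.
February 2012 ends with Wednesday February 29, 2012.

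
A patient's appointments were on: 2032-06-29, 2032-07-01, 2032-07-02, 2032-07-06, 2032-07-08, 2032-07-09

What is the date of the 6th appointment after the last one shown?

2032-07-23

Every event lands on a Tuesday or Thursday or Friday (gaps cycle 2, 1, 4, 2, 1).
So the schedule is: every Tuesday, Thursday and Friday.
The following Tuesday is 2032-07-13.
Next Thursday: 2032-07-15.
Next Friday: 2032-07-16.
The following Tuesday is 2032-07-20.
Next Thursday: 2032-07-22.
Next Friday: 2032-07-23.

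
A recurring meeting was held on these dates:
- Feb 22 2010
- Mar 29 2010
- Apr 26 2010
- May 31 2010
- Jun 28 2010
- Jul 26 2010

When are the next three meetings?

Every date is a Monday; gaps 35, 28, 35, 28, 28 days.
Each is the last Monday of its month (at least one falls on the 29th or later, ruling out '4th Monday').
August 2010 ends with Monday Aug 30 2010.
September 2010 ends with Monday Sep 27 2010.
Last Monday of October 2010: Oct 25 2010.

Aug 30 2010, Sep 27 2010, Oct 25 2010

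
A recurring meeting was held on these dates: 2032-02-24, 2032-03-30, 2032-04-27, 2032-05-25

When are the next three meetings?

2032-06-29, 2032-07-27, 2032-08-31

All Tuesdays; the gaps (35, 28, 28) vary with month length.
This is the last Tuesday of each month.
June 2032 ends with Tuesday 2032-06-29.
July 2032 ends with Tuesday 2032-07-27.
Last Tuesday of August 2032: 2032-08-31.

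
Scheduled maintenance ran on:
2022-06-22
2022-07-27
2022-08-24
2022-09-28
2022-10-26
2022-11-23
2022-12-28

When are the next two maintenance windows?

Gaps: 35, 28, 35, 28, 28, 35 days — a mix of 28 and 35. Every date is a Wednesday.
Each is the 4th Wednesday of its month.
4th Wednesday of January 2023: 2023-01-25.
4th Wednesday of February 2023: 2023-02-22.

2023-01-25, 2023-02-22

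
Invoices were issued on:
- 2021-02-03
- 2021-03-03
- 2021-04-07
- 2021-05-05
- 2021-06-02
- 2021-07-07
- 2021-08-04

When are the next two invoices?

These are Wednesdays at 28- or 35-day spacing (28, 35, 28, 28, 35, 28).
The pattern: 1st Wednesday of the month.
1st Wednesday of September 2021: 2021-09-01.
1st Wednesday of October 2021: 2021-10-06.

2021-09-01, 2021-10-06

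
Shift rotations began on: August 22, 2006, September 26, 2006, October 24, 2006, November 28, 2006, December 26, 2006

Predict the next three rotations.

January 23, 2007; February 27, 2007; March 27, 2007

Gaps: 35, 28, 35, 28 days — a mix of 28 and 35. Every date is a Tuesday.
Each is the 4th Tuesday of its month.
4th Tuesday of January 2007: January 23, 2007.
4th Tuesday of February 2007: February 27, 2007.
March 2007 — 4th Tuesday is March 27, 2007.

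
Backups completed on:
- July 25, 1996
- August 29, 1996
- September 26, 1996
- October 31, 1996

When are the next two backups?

November 28, 1996; December 26, 1996

Every date is a Thursday; gaps 35, 28, 35 days.
Each is the last Thursday of its month (at least one falls on the 29th or later, ruling out '4th Thursday').
November 1996 ends with Thursday November 28, 1996.
Last Thursday of December 1996: December 26, 1996.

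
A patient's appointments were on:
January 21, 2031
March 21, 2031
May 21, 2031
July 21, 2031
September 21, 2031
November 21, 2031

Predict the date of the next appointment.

January 21, 2032

Gaps: 59, 61, 61, 62, 61 days — not constant. Every event is on the 21st of the month.
Pattern: the 21st of every 2 months.
Next: January 2032 → January 21, 2032.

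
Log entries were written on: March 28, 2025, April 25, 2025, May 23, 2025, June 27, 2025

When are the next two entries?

July 25, 2025; August 22, 2025

Gaps: 28, 28, 35 days — a mix of 28 and 35. Every date is a Friday.
Each is the 4th Friday of its month.
July 2025 — 4th Friday is July 25, 2025.
4th Friday of August 2025: August 22, 2025.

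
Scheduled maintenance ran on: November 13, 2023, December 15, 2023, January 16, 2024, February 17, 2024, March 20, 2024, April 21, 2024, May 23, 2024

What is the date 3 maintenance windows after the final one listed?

August 27, 2024

Every event comes 32 days after the last (32, 32, 32, 32, 32, 32).
May 23, 2024 + 32 days = June 24, 2024.
June 24, 2024 + 32 days = July 26, 2024.
July 26, 2024 + 32 days = August 27, 2024.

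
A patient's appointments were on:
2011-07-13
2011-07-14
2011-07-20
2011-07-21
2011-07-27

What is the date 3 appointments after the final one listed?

Every event lands on a Wednesday or Thursday (gaps cycle 1, 6, 1, 6).
So the schedule is: every Wednesday and Thursday.
The following Thursday is 2011-07-28.
Next Wednesday: 2011-08-03.
Next Thursday: 2011-08-04.

2011-08-04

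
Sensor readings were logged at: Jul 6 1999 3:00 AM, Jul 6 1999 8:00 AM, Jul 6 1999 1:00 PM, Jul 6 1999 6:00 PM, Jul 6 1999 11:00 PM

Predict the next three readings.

Jul 7 1999 4:00 AM, Jul 7 1999 9:00 AM, Jul 7 1999 2:00 PM

Gaps: 5, 5, 5, 5 hours — each event is 5 hours after the previous one.
Jul 6 1999 11:00 PM + 5 h = Jul 7 1999 4:00 AM.
Jul 7 1999 4:00 AM + 5 h = Jul 7 1999 9:00 AM.
Jul 7 1999 9:00 AM + 5 h = Jul 7 1999 2:00 PM.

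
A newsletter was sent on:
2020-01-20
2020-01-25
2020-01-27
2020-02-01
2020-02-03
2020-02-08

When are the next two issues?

The gap pattern 5, 2, 5, 2, 5 repeats every 2 events.
These are the Mondays and Saturdays of each week.
Next Monday: 2020-02-10.
Next Saturday: 2020-02-15.

2020-02-10, 2020-02-15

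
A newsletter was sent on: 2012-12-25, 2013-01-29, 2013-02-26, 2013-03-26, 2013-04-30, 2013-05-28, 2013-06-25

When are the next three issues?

All Tuesdays; the gaps (35, 28, 28, 35, 28, 28) vary with month length.
This is the last Tuesday of each month.
Last Tuesday of July 2013: 2013-07-30.
Last Tuesday of August 2013: 2013-08-27.
September 2013 ends with Tuesday 2013-09-24.

2013-07-30, 2013-08-27, 2013-09-24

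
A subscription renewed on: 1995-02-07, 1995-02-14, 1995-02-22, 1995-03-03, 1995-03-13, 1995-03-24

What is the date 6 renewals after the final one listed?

The spacing grows by 1 each time: 7, 8, 9, 10, 11 days.
Next gap: 12 days. 1995-03-24 + 12 days = 1995-04-05.
Next gap: 13 days. 1995-04-05 + 13 days = 1995-04-18.
Next gap: 14 days. 1995-04-18 + 14 days = 1995-05-02.
Next gap: 15 days. 1995-05-02 + 15 days = 1995-05-17.
Next gap: 16 days. 1995-05-17 + 16 days = 1995-06-02.
Next gap: 17 days. 1995-06-02 + 17 days = 1995-06-19.

1995-06-19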